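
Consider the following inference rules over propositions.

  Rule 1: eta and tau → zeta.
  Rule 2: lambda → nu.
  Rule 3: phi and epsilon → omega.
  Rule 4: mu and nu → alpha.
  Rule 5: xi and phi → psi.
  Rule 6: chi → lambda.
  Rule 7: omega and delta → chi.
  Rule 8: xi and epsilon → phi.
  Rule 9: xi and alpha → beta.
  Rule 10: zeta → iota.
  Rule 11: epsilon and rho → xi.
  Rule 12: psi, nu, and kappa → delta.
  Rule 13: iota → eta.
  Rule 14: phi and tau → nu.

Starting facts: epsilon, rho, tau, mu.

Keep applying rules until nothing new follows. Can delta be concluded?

No

delta would need psi, nu, and kappa (Rule 12), but kappa is never established.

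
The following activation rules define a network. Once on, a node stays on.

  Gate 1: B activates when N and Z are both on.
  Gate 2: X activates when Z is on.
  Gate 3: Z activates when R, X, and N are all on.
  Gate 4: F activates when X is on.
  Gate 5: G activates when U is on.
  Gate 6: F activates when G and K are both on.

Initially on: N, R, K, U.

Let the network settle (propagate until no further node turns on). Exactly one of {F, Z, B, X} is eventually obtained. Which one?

F

U is on, so G activates (Gate 5).
Gate 6: G and K on → F on.
X would need Z (Gate 2), but Z never turns on. Z would need R, X, and N (Gate 3), but X never turns on. B would need N and Z (Gate 1), but Z never turns on.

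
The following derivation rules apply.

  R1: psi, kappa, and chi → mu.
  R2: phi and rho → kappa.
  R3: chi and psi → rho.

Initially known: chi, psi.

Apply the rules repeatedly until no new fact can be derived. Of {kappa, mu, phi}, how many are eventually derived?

0

kappa would need phi and rho (R2), but phi is never established.
mu would need psi, kappa, and chi (R1), but kappa is never established.
No rule produces phi, and it is not given.
None of the 3 are reached.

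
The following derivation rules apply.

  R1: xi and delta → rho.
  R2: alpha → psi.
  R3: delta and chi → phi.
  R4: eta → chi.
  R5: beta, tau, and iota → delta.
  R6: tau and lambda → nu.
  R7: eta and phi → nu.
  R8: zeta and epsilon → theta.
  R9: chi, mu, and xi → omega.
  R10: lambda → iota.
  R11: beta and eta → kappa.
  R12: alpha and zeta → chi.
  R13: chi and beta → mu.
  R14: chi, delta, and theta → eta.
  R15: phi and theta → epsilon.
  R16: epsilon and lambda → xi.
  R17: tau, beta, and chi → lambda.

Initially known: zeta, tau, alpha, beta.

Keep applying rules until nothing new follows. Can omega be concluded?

omega would need chi, mu, and xi (R9), but xi is never established.

No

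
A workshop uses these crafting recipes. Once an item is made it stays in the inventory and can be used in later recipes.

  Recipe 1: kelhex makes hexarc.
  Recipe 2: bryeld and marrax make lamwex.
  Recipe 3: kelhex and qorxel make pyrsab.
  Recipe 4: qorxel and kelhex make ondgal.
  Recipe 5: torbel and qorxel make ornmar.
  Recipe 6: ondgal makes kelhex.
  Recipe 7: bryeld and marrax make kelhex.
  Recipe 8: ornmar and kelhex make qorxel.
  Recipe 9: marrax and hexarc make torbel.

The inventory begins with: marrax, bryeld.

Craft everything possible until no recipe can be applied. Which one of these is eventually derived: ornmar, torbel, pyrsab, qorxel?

bryeld and marrax → kelhex (Recipe 7).
kelhex → hexarc (Recipe 1).
marrax and hexarc → torbel (Recipe 9).
pyrsab would need kelhex and qorxel (Recipe 3), but qorxel is never obtained. qorxel would need ornmar and kelhex (Recipe 8), but ornmar is never obtained. ornmar would need torbel and qorxel (Recipe 5), but qorxel is never obtained.

torbel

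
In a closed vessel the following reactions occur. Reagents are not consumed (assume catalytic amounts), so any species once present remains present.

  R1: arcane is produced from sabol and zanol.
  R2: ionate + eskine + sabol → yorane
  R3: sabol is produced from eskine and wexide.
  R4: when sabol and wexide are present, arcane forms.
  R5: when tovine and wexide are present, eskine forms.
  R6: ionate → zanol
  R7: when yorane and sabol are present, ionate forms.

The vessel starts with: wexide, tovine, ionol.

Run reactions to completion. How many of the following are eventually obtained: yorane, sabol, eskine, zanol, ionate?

2

tovine and wexide present → eskine forms (R5).
eskine and wexide present → sabol forms (R3).
yorane would need ionate, eskine, and sabol (R2), but ionate never forms.
sabol: reached.
eskine: reached.
zanol would need ionate (R6), but ionate never forms.
ionate would need yorane and sabol (R7), but yorane never forms.
Reached: sabol and eskine — 2 of the 5.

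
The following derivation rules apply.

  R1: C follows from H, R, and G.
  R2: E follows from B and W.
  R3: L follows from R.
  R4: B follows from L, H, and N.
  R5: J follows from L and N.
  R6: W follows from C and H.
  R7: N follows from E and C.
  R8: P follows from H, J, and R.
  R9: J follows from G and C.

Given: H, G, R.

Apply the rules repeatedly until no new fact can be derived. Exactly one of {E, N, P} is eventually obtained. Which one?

P

From H, R, and G, R1 gives C.
From G and C, R9 gives J.
H, J, and R hold, so P follows (R8).
E would need B and W (R2), but B is never established. N would need E and C (R7), but E is never established.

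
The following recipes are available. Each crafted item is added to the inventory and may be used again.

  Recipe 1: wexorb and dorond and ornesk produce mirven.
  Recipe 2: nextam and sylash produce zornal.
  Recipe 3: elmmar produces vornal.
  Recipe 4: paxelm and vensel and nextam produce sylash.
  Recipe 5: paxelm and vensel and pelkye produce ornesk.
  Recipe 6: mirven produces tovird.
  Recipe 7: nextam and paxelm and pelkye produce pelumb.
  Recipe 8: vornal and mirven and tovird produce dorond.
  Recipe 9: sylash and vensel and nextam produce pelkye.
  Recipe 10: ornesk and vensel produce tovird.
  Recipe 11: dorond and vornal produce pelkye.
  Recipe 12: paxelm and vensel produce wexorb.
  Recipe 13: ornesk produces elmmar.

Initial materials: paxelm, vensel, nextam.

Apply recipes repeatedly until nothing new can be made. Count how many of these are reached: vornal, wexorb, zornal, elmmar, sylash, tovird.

6

Using Recipe 4, paxelm, vensel, and nextam make sylash.
Using Recipe 12, paxelm and vensel make wexorb.
nextam and sylash → zornal (Recipe 2).
sylash and vensel and nextam → pelkye (Recipe 9).
Using Recipe 5, paxelm, vensel, and pelkye make ornesk.
ornesk and vensel → tovird (Recipe 10).
ornesk → elmmar (Recipe 13).
elmmar → vornal (Recipe 3).
vornal: reached.
wexorb: reached.
zornal: reached.
elmmar: reached.
sylash: reached.
tovird: reached.
All 6 are reached.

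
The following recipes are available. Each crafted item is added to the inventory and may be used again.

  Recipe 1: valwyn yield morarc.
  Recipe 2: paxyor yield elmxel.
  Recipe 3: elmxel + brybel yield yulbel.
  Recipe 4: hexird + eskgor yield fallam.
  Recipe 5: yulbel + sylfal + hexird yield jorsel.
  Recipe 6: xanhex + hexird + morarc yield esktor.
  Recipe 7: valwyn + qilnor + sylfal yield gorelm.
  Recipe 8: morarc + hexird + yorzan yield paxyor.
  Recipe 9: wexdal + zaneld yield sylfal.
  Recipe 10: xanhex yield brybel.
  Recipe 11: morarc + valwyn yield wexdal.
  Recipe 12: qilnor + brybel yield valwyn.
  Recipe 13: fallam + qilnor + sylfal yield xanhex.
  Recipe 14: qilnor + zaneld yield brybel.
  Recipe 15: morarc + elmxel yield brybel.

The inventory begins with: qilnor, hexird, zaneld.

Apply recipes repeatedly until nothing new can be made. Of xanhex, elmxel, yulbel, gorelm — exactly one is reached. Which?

gorelm

Using Recipe 14, qilnor and zaneld make brybel.
qilnor + brybel → valwyn (Recipe 12).
Using Recipe 1, valwyn makes morarc.
morarc + valwyn → wexdal (Recipe 11).
wexdal + zaneld → sylfal (Recipe 9).
Using Recipe 7, valwyn, qilnor, and sylfal make gorelm.
elmxel would need paxyor (Recipe 2), but paxyor is never obtained. xanhex would need fallam, qilnor, and sylfal (Recipe 13), but fallam is never obtained. yulbel would need elmxel and brybel (Recipe 3), but elmxel is never obtained.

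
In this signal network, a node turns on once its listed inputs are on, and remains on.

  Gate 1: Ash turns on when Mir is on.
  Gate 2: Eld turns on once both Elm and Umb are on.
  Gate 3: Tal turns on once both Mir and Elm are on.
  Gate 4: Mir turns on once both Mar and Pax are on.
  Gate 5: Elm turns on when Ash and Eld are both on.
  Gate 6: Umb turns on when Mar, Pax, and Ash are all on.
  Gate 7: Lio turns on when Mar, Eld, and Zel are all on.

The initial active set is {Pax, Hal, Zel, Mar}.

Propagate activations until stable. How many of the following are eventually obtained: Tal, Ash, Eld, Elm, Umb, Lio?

Mar and Pax are on, so Mir turns on (Gate 4).
Gate 1: Mir on → Ash on.
Gate 6: Mar, Pax, and Ash on → Umb on.
Tal would need Mir and Elm (Gate 3), but Elm never turns on.
Ash: reached.
Eld would need Elm and Umb (Gate 2), but Elm never turns on.
Elm would need Ash and Eld (Gate 5), but Eld never turns on.
Umb: reached.
Lio would need Mar, Eld, and Zel (Gate 7), but Eld never turns on.
Reached: Ash and Umb — 2 of the 6.

2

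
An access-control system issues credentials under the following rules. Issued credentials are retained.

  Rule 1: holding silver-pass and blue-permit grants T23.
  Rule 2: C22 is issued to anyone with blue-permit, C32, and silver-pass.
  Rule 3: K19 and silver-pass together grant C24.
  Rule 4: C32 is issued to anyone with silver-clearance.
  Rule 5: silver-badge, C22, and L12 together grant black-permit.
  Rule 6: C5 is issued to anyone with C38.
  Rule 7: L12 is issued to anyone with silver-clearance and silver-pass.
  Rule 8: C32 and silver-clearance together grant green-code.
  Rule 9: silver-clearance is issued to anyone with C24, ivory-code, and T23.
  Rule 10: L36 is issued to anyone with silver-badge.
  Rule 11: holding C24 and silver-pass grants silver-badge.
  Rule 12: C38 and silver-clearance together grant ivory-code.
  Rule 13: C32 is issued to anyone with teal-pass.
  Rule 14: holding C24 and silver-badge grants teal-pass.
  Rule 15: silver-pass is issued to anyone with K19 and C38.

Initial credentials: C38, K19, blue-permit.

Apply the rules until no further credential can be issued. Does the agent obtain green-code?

No

green-code would need C32 and silver-clearance (Rule 8), but silver-clearance is never granted.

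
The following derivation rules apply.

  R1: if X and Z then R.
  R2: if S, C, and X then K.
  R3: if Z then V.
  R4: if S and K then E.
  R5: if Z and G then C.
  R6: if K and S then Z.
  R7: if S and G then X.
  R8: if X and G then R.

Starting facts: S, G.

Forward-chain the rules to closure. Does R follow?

S and G hold, so X follows (R7).
From X and G, R8 gives R.

Yes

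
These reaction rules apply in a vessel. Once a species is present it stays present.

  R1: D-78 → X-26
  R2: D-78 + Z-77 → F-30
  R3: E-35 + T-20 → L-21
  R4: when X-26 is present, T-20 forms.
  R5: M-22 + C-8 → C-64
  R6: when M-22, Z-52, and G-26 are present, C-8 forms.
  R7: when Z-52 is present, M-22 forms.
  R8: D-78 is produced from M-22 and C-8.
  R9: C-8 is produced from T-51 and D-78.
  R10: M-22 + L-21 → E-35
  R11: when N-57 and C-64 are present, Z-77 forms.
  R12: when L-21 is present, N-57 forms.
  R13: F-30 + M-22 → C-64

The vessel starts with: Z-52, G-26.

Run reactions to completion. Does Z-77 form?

No

Z-77 would need N-57 and C-64 (R11), but N-57 never forms.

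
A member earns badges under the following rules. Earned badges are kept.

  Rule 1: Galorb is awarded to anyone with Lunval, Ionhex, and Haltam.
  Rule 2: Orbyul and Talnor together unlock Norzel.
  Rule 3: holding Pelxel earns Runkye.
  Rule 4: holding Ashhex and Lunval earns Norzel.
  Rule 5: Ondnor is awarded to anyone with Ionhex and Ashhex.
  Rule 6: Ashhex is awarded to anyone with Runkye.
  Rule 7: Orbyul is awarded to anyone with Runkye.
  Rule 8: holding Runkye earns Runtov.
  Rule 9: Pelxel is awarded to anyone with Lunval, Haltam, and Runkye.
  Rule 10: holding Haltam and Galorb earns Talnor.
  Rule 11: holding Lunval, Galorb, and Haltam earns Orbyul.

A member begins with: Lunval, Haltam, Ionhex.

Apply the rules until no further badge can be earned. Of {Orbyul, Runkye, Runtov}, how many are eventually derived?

With Lunval, Ionhex, and Haltam, Galorb is earned (Rule 1).
With Lunval, Galorb, and Haltam, Orbyul is earned (Rule 11).
Orbyul: reached.
Runkye would need Pelxel (Rule 3), but Pelxel is never earned.
Runtov would need Runkye (Rule 8), but Runkye is never earned.
Reached: Orbyul — 1 of the 3.

1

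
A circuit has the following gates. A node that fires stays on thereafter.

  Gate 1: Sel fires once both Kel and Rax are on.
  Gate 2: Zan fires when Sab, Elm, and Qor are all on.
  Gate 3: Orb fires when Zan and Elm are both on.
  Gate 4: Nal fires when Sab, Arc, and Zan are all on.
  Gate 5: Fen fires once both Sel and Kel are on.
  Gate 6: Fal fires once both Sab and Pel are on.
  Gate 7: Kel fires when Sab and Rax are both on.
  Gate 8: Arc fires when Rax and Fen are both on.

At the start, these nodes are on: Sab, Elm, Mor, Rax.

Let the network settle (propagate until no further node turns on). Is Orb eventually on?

No

Orb would need Zan and Elm (Gate 3), but Zan never turns on.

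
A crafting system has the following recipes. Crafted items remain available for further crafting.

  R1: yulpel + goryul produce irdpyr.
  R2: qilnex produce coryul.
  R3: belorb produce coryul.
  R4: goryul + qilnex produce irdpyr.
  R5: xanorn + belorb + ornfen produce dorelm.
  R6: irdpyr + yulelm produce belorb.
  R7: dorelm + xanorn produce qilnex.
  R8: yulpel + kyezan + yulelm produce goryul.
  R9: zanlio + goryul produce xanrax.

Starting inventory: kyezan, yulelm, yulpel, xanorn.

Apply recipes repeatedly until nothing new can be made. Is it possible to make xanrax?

No

xanrax would need zanlio and goryul (R9), but zanlio is never obtained.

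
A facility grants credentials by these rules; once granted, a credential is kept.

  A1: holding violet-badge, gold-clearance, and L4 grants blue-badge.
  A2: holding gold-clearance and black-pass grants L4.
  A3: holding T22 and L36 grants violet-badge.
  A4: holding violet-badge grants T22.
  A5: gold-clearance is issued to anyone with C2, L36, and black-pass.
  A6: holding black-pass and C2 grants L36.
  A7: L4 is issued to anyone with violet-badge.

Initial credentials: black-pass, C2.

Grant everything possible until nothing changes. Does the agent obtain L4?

Holding black-pass and C2 grants L36 (A6).
Holding C2, L36, and black-pass grants gold-clearance (A5).
Holding gold-clearance and black-pass grants L4 (A2).

Yes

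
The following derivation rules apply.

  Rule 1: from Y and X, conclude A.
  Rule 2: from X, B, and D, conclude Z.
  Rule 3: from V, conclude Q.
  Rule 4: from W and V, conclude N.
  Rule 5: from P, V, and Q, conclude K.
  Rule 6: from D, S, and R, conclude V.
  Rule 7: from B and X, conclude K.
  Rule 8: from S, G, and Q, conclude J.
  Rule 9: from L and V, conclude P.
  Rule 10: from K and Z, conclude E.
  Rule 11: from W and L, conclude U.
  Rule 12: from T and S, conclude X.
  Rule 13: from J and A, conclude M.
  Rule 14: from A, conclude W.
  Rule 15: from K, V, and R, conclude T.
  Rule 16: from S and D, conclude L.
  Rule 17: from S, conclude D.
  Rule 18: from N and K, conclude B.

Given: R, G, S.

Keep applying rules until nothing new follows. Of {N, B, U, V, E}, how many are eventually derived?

1

From S, Rule 17 gives D.
D, S, and R hold, so V follows (Rule 6).
N would need W and V (Rule 4), but W is never established.
B would need N and K (Rule 18), but N is never established.
U would need W and L (Rule 11), but W is never established.
V: reached.
E would need K and Z (Rule 10), but Z is never established.
Reached: V — 1 of the 5.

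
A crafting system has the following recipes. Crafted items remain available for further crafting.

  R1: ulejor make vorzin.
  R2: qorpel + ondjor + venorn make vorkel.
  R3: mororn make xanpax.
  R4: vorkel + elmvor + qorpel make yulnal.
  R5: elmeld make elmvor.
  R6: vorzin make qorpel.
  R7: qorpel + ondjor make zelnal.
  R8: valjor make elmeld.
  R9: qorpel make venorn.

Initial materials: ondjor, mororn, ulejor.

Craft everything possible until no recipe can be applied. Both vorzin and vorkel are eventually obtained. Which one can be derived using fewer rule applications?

vorzin: ulejor → vorzin (R1). [1 rule application]
vorkel: Using R1, ulejor makes vorzin. Using R6, vorzin makes qorpel. Using R9, qorpel makes venorn. qorpel + ondjor + venorn → vorkel (R2). [4 rule applications]
vorzin needs fewer.

vorzin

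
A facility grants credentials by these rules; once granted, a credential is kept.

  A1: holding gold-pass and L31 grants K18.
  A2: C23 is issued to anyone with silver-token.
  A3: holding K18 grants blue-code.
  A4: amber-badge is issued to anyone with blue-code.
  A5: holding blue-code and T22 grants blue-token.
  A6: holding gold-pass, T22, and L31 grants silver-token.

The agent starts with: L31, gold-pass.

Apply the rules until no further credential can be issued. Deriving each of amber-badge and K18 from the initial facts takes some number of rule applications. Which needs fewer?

K18

K18: Holding gold-pass and L31 grants K18 (A1). [1 rule application]
amber-badge: Holding gold-pass and L31 grants K18 (A1). Holding K18 grants blue-code (A3). Holding blue-code grants amber-badge (A4). [3 rule applications]
K18 needs fewer.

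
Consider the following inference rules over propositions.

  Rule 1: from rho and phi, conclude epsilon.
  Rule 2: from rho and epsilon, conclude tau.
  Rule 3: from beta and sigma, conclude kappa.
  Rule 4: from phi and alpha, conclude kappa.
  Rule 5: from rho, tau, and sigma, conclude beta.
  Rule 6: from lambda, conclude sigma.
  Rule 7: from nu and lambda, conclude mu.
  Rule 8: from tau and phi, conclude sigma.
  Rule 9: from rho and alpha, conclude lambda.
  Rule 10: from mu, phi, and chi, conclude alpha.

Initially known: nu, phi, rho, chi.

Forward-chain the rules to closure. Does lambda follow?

No

lambda would need rho and alpha (Rule 9), but alpha is never established.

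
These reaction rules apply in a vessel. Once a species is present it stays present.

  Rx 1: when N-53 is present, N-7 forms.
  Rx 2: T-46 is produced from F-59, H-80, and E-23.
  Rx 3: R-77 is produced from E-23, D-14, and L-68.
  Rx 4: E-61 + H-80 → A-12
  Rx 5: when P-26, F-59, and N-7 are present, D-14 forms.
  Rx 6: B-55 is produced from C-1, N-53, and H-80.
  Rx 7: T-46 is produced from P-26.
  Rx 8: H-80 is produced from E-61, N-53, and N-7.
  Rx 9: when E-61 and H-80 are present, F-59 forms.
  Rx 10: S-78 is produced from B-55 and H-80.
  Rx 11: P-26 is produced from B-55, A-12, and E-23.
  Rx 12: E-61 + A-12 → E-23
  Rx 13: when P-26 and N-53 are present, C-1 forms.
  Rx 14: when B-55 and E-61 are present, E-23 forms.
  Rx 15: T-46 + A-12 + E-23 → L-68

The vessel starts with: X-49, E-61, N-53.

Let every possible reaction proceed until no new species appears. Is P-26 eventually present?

No

P-26 would need B-55, A-12, and E-23 (Rx 11), but B-55 never forms.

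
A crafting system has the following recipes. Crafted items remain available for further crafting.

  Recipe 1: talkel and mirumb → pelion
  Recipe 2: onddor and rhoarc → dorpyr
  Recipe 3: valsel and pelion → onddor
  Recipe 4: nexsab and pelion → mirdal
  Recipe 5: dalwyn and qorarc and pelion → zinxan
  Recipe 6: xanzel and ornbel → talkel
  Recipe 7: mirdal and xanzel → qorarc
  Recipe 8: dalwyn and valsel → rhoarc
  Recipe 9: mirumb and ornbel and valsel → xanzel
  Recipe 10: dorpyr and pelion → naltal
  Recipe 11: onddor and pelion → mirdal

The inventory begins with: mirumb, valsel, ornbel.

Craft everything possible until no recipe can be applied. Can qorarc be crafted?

Yes

Using Recipe 9, mirumb, ornbel, and valsel make xanzel.
Using Recipe 6, xanzel and ornbel make talkel.
talkel and mirumb → pelion (Recipe 1).
valsel and pelion → onddor (Recipe 3).
Using Recipe 11, onddor and pelion make mirdal.
Using Recipe 7, mirdal and xanzel make qorarc.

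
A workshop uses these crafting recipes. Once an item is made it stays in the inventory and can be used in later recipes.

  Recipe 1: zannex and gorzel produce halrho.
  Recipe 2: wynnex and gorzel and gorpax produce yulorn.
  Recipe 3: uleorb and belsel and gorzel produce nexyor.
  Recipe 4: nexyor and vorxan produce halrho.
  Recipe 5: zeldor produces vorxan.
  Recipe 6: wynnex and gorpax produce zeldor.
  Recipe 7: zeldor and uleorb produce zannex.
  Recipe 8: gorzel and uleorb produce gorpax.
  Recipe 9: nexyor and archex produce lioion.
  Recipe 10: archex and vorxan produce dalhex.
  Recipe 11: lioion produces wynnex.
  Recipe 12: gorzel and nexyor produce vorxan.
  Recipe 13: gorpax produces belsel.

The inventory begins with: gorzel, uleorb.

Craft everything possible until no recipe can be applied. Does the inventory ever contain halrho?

gorzel and uleorb → gorpax (Recipe 8).
Using Recipe 13, gorpax makes belsel.
Using Recipe 3, uleorb, belsel, and gorzel make nexyor.
Using Recipe 12, gorzel and nexyor make vorxan.
Using Recipe 4, nexyor and vorxan make halrho.

Yes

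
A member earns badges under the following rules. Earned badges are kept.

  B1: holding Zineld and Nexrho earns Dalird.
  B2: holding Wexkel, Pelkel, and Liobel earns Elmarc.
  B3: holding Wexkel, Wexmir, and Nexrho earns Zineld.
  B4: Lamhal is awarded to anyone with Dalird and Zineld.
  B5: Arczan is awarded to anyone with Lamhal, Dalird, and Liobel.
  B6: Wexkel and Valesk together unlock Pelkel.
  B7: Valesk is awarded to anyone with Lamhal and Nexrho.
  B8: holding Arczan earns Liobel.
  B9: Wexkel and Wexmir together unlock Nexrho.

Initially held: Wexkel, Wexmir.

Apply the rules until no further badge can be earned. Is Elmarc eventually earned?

Elmarc would need Wexkel, Pelkel, and Liobel (B2), but Liobel is never earned.

No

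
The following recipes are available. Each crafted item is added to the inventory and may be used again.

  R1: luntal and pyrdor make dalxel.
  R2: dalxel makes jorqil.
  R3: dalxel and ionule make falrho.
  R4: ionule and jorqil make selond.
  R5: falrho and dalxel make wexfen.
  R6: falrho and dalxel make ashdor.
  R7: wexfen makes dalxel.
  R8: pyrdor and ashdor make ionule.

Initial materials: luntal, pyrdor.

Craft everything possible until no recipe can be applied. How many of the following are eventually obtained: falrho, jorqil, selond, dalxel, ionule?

luntal and pyrdor → dalxel (R1).
Using R2, dalxel makes jorqil.
falrho would need dalxel and ionule (R3), but ionule is never obtained.
jorqil: reached.
selond would need ionule and jorqil (R4), but ionule is never obtained.
dalxel: reached.
ionule would need pyrdor and ashdor (R8), but ashdor is never obtained.
Reached: jorqil and dalxel — 2 of the 5.

2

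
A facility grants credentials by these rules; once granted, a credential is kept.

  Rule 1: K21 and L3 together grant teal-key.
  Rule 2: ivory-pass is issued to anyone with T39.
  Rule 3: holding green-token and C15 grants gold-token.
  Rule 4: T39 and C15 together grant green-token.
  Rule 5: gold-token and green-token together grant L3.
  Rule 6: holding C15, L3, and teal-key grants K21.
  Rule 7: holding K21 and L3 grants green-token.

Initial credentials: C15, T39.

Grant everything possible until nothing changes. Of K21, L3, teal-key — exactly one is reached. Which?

L3

Holding T39 and C15 grants green-token (Rule 4).
Holding green-token and C15 grants gold-token (Rule 3).
Holding gold-token and green-token grants L3 (Rule 5).
K21 would need C15, L3, and teal-key (Rule 6), but teal-key is never granted. teal-key would need K21 and L3 (Rule 1), but K21 is never granted.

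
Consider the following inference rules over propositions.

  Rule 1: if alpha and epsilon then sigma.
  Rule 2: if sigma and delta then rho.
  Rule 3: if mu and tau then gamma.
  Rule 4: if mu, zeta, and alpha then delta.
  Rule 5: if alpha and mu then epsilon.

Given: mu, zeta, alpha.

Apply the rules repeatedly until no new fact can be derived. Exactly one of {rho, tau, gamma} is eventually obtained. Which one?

rho

mu, zeta, and alpha hold, so delta follows (Rule 4).
alpha and mu hold, so epsilon follows (Rule 5).
From alpha and epsilon, Rule 1 gives sigma.
From sigma and delta, Rule 2 gives rho.
gamma would need mu and tau (Rule 3), but tau is never established. No rule produces tau, and it is not given.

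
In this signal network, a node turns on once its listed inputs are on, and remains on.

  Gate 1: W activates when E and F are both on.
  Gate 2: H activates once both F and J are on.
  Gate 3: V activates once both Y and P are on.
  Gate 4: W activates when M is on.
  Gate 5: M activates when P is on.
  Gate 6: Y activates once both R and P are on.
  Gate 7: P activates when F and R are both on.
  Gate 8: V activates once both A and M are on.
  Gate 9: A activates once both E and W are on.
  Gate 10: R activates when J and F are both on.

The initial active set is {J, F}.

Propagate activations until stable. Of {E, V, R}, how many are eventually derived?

J and F are on, so R activates (Gate 10).
F and R are on, so P activates (Gate 7).
Gate 6: R and P on → Y on.
Gate 3: Y and P on → V on.
No rule produces E, and it is not given.
V: reached.
R: reached.
Reached: V and R — 2 of the 3.

2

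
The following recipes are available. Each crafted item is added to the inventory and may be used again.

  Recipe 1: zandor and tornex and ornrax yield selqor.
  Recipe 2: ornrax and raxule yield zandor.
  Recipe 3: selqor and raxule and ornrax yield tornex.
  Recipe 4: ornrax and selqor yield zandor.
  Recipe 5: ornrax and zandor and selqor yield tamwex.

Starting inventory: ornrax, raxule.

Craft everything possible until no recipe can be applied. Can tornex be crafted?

No

tornex would need selqor, raxule, and ornrax (Recipe 3), but selqor is never obtained.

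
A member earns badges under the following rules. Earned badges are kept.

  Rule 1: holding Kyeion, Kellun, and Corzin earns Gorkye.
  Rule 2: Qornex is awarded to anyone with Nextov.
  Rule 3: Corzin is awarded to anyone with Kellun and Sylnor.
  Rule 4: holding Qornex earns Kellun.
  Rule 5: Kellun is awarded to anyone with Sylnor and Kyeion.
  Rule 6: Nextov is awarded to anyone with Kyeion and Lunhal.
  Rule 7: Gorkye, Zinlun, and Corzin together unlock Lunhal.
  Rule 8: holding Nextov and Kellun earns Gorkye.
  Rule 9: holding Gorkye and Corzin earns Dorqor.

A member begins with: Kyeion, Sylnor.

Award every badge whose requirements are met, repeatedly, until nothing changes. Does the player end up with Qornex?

Qornex would need Nextov (Rule 2), but Nextov is never earned.

No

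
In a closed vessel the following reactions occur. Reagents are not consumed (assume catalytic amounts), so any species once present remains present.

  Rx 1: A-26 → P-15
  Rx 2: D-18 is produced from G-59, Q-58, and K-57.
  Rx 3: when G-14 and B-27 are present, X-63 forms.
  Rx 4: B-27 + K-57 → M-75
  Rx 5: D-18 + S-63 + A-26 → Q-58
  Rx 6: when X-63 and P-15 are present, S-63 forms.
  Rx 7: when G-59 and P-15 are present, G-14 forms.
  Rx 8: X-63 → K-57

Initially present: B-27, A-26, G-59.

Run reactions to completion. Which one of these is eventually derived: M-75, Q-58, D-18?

M-75

A-26 present → P-15 forms (Rx 1).
G-59 and P-15 present → G-14 forms (Rx 7).
G-14 and B-27 present → X-63 forms (Rx 3).
X-63 present → K-57 forms (Rx 8).
B-27 and K-57 present → M-75 forms (Rx 4).
Q-58 would need D-18, S-63, and A-26 (Rx 5), but D-18 never forms. D-18 would need G-59, Q-58, and K-57 (Rx 2), but Q-58 never forms.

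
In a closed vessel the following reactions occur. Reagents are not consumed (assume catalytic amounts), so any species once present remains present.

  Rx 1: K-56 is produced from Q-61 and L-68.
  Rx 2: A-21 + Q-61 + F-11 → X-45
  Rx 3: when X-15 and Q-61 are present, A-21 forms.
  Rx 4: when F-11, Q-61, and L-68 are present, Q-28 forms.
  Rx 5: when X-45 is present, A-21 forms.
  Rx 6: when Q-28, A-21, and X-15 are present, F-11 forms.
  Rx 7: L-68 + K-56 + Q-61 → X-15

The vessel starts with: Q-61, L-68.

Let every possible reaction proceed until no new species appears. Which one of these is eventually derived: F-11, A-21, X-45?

A-21

Q-61 and L-68 present → K-56 forms (Rx 1).
L-68, K-56, and Q-61 present → X-15 forms (Rx 7).
X-15 and Q-61 present → A-21 forms (Rx 3).
F-11 would need Q-28, A-21, and X-15 (Rx 6), but Q-28 never forms. X-45 would need A-21, Q-61, and F-11 (Rx 2), but F-11 never forms.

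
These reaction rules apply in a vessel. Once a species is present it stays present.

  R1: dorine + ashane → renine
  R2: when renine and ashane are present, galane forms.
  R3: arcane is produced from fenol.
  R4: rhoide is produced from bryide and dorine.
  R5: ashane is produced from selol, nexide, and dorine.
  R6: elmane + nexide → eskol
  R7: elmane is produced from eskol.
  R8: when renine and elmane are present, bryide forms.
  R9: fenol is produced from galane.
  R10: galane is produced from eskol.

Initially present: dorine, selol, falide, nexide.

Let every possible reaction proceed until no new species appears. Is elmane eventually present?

No

elmane would need eskol (R7), but eskol never forms.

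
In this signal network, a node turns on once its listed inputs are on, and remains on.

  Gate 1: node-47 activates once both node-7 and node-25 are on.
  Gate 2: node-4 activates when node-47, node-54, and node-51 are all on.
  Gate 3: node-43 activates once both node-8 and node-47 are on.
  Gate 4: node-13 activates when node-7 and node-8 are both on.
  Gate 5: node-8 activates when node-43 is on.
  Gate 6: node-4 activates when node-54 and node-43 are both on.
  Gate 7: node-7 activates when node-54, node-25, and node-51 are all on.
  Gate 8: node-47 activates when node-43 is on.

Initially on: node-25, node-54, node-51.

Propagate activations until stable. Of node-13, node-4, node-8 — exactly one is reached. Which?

node-54, node-25, and node-51 are on, so node-7 activates (Gate 7).
node-7 and node-25 are on, so node-47 activates (Gate 1).
node-47, node-54, and node-51 are on, so node-4 activates (Gate 2).
node-8 would need node-43 (Gate 5), but node-43 never turns on. node-13 would need node-7 and node-8 (Gate 4), but node-8 never turns on.

node-4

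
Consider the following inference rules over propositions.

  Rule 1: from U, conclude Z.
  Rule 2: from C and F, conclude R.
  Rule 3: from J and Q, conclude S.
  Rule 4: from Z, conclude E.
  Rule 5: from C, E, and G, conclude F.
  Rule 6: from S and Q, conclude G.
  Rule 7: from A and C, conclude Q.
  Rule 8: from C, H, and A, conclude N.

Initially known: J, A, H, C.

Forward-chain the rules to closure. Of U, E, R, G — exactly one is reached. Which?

G

From A and C, Rule 7 gives Q.
J and Q hold, so S follows (Rule 3).
From S and Q, Rule 6 gives G.
R would need C and F (Rule 2), but F is never established. E would need Z (Rule 4), but Z is never established. No rule produces U, and it is not given.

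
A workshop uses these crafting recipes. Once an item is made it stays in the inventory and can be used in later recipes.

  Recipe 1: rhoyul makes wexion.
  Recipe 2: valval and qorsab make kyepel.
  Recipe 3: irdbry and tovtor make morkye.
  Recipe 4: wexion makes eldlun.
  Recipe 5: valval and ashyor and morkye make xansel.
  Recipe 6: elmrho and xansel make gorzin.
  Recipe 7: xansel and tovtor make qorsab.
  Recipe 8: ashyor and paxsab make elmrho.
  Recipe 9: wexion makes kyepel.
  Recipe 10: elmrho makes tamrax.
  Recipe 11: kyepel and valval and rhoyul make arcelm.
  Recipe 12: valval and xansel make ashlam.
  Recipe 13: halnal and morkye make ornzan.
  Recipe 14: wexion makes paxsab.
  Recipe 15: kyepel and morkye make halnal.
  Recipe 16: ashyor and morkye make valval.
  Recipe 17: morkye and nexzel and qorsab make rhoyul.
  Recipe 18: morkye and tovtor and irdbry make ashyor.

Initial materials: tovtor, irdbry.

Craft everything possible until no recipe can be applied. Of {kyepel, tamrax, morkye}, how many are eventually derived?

2

irdbry and tovtor → morkye (Recipe 3).
Using Recipe 18, morkye, tovtor, and irdbry make ashyor.
ashyor and morkye → valval (Recipe 16).
valval and ashyor and morkye → xansel (Recipe 5).
xansel and tovtor → qorsab (Recipe 7).
valval and qorsab → kyepel (Recipe 2).
kyepel: reached.
tamrax would need elmrho (Recipe 10), but elmrho is never obtained.
morkye: reached.
Reached: kyepel and morkye — 2 of the 3.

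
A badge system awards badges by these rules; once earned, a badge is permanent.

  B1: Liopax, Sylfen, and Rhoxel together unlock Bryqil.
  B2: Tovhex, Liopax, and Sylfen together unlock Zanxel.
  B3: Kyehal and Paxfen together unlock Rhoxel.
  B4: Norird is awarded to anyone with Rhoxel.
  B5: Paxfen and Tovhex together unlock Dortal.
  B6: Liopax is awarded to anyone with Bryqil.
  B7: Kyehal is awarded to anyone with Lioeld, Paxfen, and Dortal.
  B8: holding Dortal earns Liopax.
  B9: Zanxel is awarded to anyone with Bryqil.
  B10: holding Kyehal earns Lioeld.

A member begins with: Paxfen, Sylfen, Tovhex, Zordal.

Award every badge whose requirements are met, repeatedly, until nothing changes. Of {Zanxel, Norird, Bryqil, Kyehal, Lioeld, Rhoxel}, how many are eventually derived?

1

With Paxfen and Tovhex, Dortal is earned (B5).
With Dortal, Liopax is earned (B8).
With Tovhex, Liopax, and Sylfen, Zanxel is earned (B2).
Zanxel: reached.
Norird would need Rhoxel (B4), but Rhoxel is never earned.
Bryqil would need Liopax, Sylfen, and Rhoxel (B1), but Rhoxel is never earned.
Kyehal would need Lioeld, Paxfen, and Dortal (B7), but Lioeld is never earned.
Lioeld would need Kyehal (B10), but Kyehal is never earned.
Rhoxel would need Kyehal and Paxfen (B3), but Kyehal is never earned.
Reached: Zanxel — 1 of the 6.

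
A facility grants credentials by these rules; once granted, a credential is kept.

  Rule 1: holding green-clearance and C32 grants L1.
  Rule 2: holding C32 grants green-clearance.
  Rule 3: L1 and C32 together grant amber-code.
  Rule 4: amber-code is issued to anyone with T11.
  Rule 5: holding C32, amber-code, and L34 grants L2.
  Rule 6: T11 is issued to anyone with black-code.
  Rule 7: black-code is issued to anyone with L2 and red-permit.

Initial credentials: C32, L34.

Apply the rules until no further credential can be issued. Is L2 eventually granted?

Yes

Holding C32 grants green-clearance (Rule 2).
Holding green-clearance and C32 grants L1 (Rule 1).
Holding L1 and C32 grants amber-code (Rule 3).
Holding C32, amber-code, and L34 grants L2 (Rule 5).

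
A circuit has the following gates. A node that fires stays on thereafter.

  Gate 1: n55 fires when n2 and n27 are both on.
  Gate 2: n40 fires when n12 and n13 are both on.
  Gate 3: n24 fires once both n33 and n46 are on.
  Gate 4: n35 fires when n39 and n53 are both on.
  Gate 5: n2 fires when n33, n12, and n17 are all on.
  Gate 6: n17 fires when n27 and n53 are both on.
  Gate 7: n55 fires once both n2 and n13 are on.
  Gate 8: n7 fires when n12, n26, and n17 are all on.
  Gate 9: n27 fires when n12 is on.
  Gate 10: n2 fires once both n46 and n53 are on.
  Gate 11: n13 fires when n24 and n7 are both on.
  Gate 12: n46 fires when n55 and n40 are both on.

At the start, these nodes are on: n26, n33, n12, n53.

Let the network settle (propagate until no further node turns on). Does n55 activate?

Yes

Gate 9: n12 on → n27 on.
n27 and n53 are on, so n17 fires (Gate 6).
n33, n12, and n17 are on, so n2 fires (Gate 5).
Gate 1: n2 and n27 on → n55 on.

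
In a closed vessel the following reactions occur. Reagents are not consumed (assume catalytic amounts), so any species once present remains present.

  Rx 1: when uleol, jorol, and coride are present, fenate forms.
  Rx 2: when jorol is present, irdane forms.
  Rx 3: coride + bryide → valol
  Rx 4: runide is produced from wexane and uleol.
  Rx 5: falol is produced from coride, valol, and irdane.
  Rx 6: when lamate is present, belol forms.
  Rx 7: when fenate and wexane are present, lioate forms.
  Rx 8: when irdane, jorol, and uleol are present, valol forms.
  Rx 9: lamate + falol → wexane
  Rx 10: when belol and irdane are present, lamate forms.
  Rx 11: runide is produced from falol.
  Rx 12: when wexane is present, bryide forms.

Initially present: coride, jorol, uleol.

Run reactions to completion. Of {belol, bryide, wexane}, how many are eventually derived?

belol would need lamate (Rx 6), but lamate never forms.
bryide would need wexane (Rx 12), but wexane never forms.
wexane would need lamate and falol (Rx 9), but lamate never forms.
None of the 3 are reached.

0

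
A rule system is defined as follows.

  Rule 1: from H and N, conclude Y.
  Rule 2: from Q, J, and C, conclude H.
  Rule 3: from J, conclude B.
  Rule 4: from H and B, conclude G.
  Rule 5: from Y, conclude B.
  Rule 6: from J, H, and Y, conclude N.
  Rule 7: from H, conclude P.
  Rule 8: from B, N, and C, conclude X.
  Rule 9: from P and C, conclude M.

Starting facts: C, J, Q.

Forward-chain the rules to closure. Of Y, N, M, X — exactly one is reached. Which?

From Q, J, and C, Rule 2 gives H.
H holds, so P follows (Rule 7).
P and C hold, so M follows (Rule 9).
X would need B, N, and C (Rule 8), but N is never established. Y would need H and N (Rule 1), but N is never established. N would need J, H, and Y (Rule 6), but Y is never established.

M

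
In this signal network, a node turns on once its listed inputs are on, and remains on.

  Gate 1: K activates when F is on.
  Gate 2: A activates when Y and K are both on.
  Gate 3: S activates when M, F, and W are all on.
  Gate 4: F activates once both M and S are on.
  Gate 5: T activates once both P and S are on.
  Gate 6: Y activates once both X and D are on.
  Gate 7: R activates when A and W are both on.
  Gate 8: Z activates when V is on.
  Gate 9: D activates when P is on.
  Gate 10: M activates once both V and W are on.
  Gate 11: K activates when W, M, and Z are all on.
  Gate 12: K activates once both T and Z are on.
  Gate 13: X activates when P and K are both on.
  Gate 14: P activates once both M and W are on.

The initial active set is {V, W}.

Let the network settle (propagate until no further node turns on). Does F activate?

F would need M and S (Gate 4), but S never turns on.

No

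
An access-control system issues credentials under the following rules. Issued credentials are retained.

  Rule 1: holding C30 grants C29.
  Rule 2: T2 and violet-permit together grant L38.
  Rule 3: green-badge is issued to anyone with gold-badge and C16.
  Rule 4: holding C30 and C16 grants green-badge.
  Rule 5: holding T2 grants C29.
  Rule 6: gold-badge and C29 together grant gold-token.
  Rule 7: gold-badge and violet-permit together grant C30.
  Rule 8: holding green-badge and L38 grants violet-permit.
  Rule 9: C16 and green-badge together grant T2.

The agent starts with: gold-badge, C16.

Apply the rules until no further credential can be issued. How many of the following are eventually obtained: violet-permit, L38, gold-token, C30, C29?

2

Holding gold-badge and C16 grants green-badge (Rule 3).
Holding C16 and green-badge grants T2 (Rule 9).
Holding T2 grants C29 (Rule 5).
Holding gold-badge and C29 grants gold-token (Rule 6).
violet-permit would need green-badge and L38 (Rule 8), but L38 is never granted.
L38 would need T2 and violet-permit (Rule 2), but violet-permit is never granted.
gold-token: reached.
C30 would need gold-badge and violet-permit (Rule 7), but violet-permit is never granted.
C29: reached.
Reached: gold-token and C29 — 2 of the 5.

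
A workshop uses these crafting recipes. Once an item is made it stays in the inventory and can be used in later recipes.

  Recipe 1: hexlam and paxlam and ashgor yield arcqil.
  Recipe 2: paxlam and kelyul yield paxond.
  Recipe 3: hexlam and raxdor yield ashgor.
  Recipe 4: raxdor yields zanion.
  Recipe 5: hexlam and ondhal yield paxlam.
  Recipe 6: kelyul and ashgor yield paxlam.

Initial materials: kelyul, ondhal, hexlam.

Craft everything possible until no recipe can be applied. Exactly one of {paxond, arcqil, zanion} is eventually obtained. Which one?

paxond

hexlam and ondhal → paxlam (Recipe 5).
paxlam and kelyul → paxond (Recipe 2).
zanion would need raxdor (Recipe 4), but raxdor is never obtained. arcqil would need hexlam, paxlam, and ashgor (Recipe 1), but ashgor is never obtained.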